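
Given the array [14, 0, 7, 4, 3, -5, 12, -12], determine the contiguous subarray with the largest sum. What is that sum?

Using Kadane's algorithm on [14, 0, 7, 4, 3, -5, 12, -12]:

Scanning through the array:
Position 1 (value 0): max_ending_here = 14, max_so_far = 14
Position 2 (value 7): max_ending_here = 21, max_so_far = 21
Position 3 (value 4): max_ending_here = 25, max_so_far = 25
Position 4 (value 3): max_ending_here = 28, max_so_far = 28
Position 5 (value -5): max_ending_here = 23, max_so_far = 28
Position 6 (value 12): max_ending_here = 35, max_so_far = 35
Position 7 (value -12): max_ending_here = 23, max_so_far = 35

Maximum subarray: [14, 0, 7, 4, 3, -5, 12]
Maximum sum: 35

The maximum subarray is [14, 0, 7, 4, 3, -5, 12] with sum 35. This subarray runs from index 0 to index 6.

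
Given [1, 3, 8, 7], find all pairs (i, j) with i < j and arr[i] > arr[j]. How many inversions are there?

Finding inversions in [1, 3, 8, 7]:

(2, 3): arr[2]=8 > arr[3]=7

Total inversions: 1

The array has 1 inversion(s): (2,3). Each pair (i,j) satisfies i < j and arr[i] > arr[j].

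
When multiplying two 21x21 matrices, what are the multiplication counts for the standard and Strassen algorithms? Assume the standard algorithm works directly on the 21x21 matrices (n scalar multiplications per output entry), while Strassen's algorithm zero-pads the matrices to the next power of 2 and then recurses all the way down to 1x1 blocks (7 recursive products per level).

Matrix multiplication for 21x21 matrices:

Strassen's algorithm requires power-of-2 dimensions. Pad 21x21 to 32x32 (next power of 2).

Standard algorithm: 21^3 = 9261 multiplications
Strassen's algorithm: 7^(log2(32)) = 7^5 = 16807 multiplications
Difference: 9261 - 16807 = -7546 (Strassen uses MORE here due to padding overhead — for small or just-over-power-of-2 n, padding can outweigh the per-level savings)

Standard: 9261 multiplications (21^3). Strassen: 16807 multiplications (7^5, after padding to 32x32). Strassen reduces 8 recursive multiplications to 7 at each level.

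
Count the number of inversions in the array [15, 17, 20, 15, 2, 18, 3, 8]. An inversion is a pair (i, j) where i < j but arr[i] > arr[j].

Finding inversions in [15, 17, 20, 15, 2, 18, 3, 8]:

(0, 4): arr[0]=15 > arr[4]=2
(0, 6): arr[0]=15 > arr[6]=3
(0, 7): arr[0]=15 > arr[7]=8
(1, 3): arr[1]=17 > arr[3]=15
(1, 4): arr[1]=17 > arr[4]=2
(1, 6): arr[1]=17 > arr[6]=3
(1, 7): arr[1]=17 > arr[7]=8
(2, 3): arr[2]=20 > arr[3]=15
(2, 4): arr[2]=20 > arr[4]=2
(2, 5): arr[2]=20 > arr[5]=18
(2, 6): arr[2]=20 > arr[6]=3
(2, 7): arr[2]=20 > arr[7]=8
(3, 4): arr[3]=15 > arr[4]=2
(3, 6): arr[3]=15 > arr[6]=3
(3, 7): arr[3]=15 > arr[7]=8
(5, 6): arr[5]=18 > arr[6]=3
(5, 7): arr[5]=18 > arr[7]=8

Total inversions: 17

The array has 17 inversion(s): (0,4), (0,6), (0,7), (1,3), (1,4), (1,6), (1,7), (2,3), (2,4), (2,5), (2,6), (2,7), (3,4), (3,6), (3,7), (5,6), (5,7). Each pair (i,j) satisfies i < j and arr[i] > arr[j].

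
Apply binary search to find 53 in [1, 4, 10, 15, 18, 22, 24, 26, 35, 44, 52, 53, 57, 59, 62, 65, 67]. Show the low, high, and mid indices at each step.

Binary search for 53 in [1, 4, 10, 15, 18, 22, 24, 26, 35, 44, 52, 53, 57, 59, 62, 65, 67]:

lo=0, hi=16, mid=8, arr[mid]=35 -> 35 < 53, search right half
lo=9, hi=16, mid=12, arr[mid]=57 -> 57 > 53, search left half
lo=9, hi=11, mid=10, arr[mid]=52 -> 52 < 53, search right half
lo=11, hi=11, mid=11, arr[mid]=53 -> Found target at index 11!

Binary search finds 53 at index 11 after 4 comparisons. The search repeatedly halves the search space by comparing with the middle element.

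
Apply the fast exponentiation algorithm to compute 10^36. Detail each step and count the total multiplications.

Computing 10^36 by squaring (build up from 10^1; each line after the first costs one multiplication):

10^1 = 10
10^2 = (10^1)^2 = 10^2 = 100
10^4 = (10^2)^2 = 100^2 = 10000
10^8 = (10^4)^2 = 10000^2 = 100000000
10^9 = 10 * 10^8 = 10 * 100000000 = 1000000000
10^18 = (10^9)^2 = 1000000000^2 = 1000000000000000000
10^36 = (10^18)^2 = 1000000000000000000^2 = 1000000000000000000000000000000000000

Result: 1000000000000000000000000000000000000
Multiplications needed: 6 (6 lines after 10^1)

10^36 = 1000000000000000000000000000000000000. Using exponentiation by squaring, this requires 6 multiplications. The key idea: if the exponent is even, square the half-power; if odd, multiply by the base once.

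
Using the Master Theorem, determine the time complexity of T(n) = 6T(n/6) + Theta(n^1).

Master Theorem for T(n) = 6T(n/6) + O(n^1):

a = 6, b = 6, c = 1
log_b(a) = log_6(6) = 1.0000

Case 2: c = 1 = log_6(6) = 1.0000
T(n) = O(n^1 log n) = O(n log n)

For T(n) = 6T(n/6) + O(n^1): log_6(6) = 1.0000. This is Case 2 of the Master Theorem (c = log_b(a), equal work at all levels), giving O(n log n).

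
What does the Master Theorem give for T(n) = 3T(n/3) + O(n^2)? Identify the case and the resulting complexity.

Master Theorem for T(n) = 3T(n/3) + O(n^2):

a = 3, b = 3, c = 2
log_b(a) = log_3(3) = 1.0000

Case 3: c = 2 > log_3(3) = 1.0000
T(n) = O(n^2) = O(n^2)

For T(n) = 3T(n/3) + O(n^2): log_3(3) = 1.0000. This is Case 3 of the Master Theorem (c > log_b(a), work dominated by root), giving O(n^2).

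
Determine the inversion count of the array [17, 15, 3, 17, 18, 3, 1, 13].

Finding inversions in [17, 15, 3, 17, 18, 3, 1, 13]:

(0, 1): arr[0]=17 > arr[1]=15
(0, 2): arr[0]=17 > arr[2]=3
(0, 5): arr[0]=17 > arr[5]=3
(0, 6): arr[0]=17 > arr[6]=1
(0, 7): arr[0]=17 > arr[7]=13
(1, 2): arr[1]=15 > arr[2]=3
(1, 5): arr[1]=15 > arr[5]=3
(1, 6): arr[1]=15 > arr[6]=1
(1, 7): arr[1]=15 > arr[7]=13
(2, 6): arr[2]=3 > arr[6]=1
(3, 5): arr[3]=17 > arr[5]=3
(3, 6): arr[3]=17 > arr[6]=1
(3, 7): arr[3]=17 > arr[7]=13
(4, 5): arr[4]=18 > arr[5]=3
(4, 6): arr[4]=18 > arr[6]=1
(4, 7): arr[4]=18 > arr[7]=13
(5, 6): arr[5]=3 > arr[6]=1

Total inversions: 17

The array has 17 inversion(s): (0,1), (0,2), (0,5), (0,6), (0,7), (1,2), (1,5), (1,6), (1,7), (2,6), (3,5), (3,6), (3,7), (4,5), (4,6), (4,7), (5,6). Each pair (i,j) satisfies i < j and arr[i] > arr[j].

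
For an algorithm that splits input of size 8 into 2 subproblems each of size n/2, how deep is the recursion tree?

For divide and conquer with division factor 2:

Problem sizes at each level:
Level 0: 8
Level 1: 4
Level 2: 2
Level 3: 1

The root is level 0 and the size-1 base case is level 3 (the tree spans levels 0 through 3, i.e. 4 levels counting the root), so the depth is the number of divisions: log_2(8) = 3

The recursion tree depth is log_2(8) = 3. At each level, the problem size is divided by 2, so it takes 3 divisions to reduce to a base case of size 1. The algorithm makes 2 recursive calls at each level.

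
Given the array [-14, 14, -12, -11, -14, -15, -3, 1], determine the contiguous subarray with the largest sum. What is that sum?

Using Kadane's algorithm on [-14, 14, -12, -11, -14, -15, -3, 1]:

Scanning through the array:
Position 1 (value 14): max_ending_here = 14, max_so_far = 14
Position 2 (value -12): max_ending_here = 2, max_so_far = 14
Position 3 (value -11): max_ending_here = -9, max_so_far = 14
Position 4 (value -14): max_ending_here = -14, max_so_far = 14
Position 5 (value -15): max_ending_here = -15, max_so_far = 14
Position 6 (value -3): max_ending_here = -3, max_so_far = 14
Position 7 (value 1): max_ending_here = 1, max_so_far = 14

Maximum subarray: [14]
Maximum sum: 14

The maximum subarray is [14] with sum 14. This subarray runs from index 1 to index 1.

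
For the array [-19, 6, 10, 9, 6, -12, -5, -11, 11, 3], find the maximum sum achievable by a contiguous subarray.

Using Kadane's algorithm on [-19, 6, 10, 9, 6, -12, -5, -11, 11, 3]:

Scanning through the array:
Position 1 (value 6): max_ending_here = 6, max_so_far = 6
Position 2 (value 10): max_ending_here = 16, max_so_far = 16
Position 3 (value 9): max_ending_here = 25, max_so_far = 25
Position 4 (value 6): max_ending_here = 31, max_so_far = 31
Position 5 (value -12): max_ending_here = 19, max_so_far = 31
Position 6 (value -5): max_ending_here = 14, max_so_far = 31
Position 7 (value -11): max_ending_here = 3, max_so_far = 31
Position 8 (value 11): max_ending_here = 14, max_so_far = 31
Position 9 (value 3): max_ending_here = 17, max_so_far = 31

Maximum subarray: [6, 10, 9, 6]
Maximum sum: 31

The maximum subarray is [6, 10, 9, 6] with sum 31. This subarray runs from index 1 to index 4.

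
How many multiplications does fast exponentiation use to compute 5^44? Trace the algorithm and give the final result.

Computing 5^44 by squaring (build up from 5^1; each line after the first costs one multiplication):

5^1 = 5
5^2 = (5^1)^2 = 5^2 = 25
5^4 = (5^2)^2 = 25^2 = 625
5^5 = 5 * 5^4 = 5 * 625 = 3125
5^10 = (5^5)^2 = 3125^2 = 9765625
5^11 = 5 * 5^10 = 5 * 9765625 = 48828125
5^22 = (5^11)^2 = 48828125^2 = 2384185791015625
5^44 = (5^22)^2 = 2384185791015625^2 = 5684341886080801486968994140625

Result: 5684341886080801486968994140625
Multiplications needed: 7 (7 lines after 5^1)

5^44 = 5684341886080801486968994140625. Using exponentiation by squaring, this requires 7 multiplications. The key idea: if the exponent is even, square the half-power; if odd, multiply by the base once.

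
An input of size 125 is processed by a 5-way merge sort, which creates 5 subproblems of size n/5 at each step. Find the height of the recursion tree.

For divide and conquer with division factor 5:

Problem sizes at each level:
Level 0: 125
Level 1: 25
Level 2: 5
Level 3: 1

The root is level 0 and the size-1 base case is level 3 (the tree spans levels 0 through 3, i.e. 4 levels counting the root), so the depth is the number of divisions: log_5(125) = 3

The recursion tree depth is log_5(125) = 3. At each level, the problem size is divided by 5, so it takes 3 divisions to reduce to a base case of size 1. The algorithm makes 5 recursive calls at each level.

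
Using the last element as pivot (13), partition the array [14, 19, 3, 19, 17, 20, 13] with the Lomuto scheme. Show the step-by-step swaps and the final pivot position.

Lomuto partition with pivot = 13:

Initial array: [14, 19, 3, 19, 17, 20, 13]

arr[0]=14 > 13: no swap
arr[1]=19 > 13: no swap
arr[2]=3 <= 13: swap with position 0, array becomes [3, 19, 14, 19, 17, 20, 13]
arr[3]=19 > 13: no swap
arr[4]=17 > 13: no swap
arr[5]=20 > 13: no swap

Place pivot at position 1: [3, 13, 14, 19, 17, 20, 19]
Pivot position: 1

After partitioning with pivot 13, the array becomes [3, 13, 14, 19, 17, 20, 19]. The pivot is placed at index 1. All elements to the left of the pivot are <= 13, and all elements to the right are > 13.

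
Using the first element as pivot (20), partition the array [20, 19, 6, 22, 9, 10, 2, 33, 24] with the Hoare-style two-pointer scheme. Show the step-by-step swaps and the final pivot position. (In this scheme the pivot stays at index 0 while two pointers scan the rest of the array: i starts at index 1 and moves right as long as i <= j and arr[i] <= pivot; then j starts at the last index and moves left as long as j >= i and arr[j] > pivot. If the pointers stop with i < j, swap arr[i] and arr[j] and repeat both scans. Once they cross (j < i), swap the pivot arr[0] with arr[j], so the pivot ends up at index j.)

Hoare-style two-pointer partition with pivot = 20:

Initial array: [20, 19, 6, 22, 9, 10, 2, 33, 24]

Pointers start at i = 1, j = 8.
i stops at index 3 (arr[3]=22 > 20), j stops at index 6 (arr[6]=2 <= 20): swap arr[3] and arr[6], array becomes [20, 19, 6, 2, 9, 10, 22, 33, 24]
i ends at 6, j ends at 5: the pointers have crossed (j < i), so scanning stops.

Swap pivot arr[0] with arr[5] to place pivot at position 5: [10, 19, 6, 2, 9, 20, 22, 33, 24]
Pivot position: 5

After partitioning with pivot 20, the array becomes [10, 19, 6, 2, 9, 20, 22, 33, 24]. The pivot is placed at index 5. All elements to the left of the pivot are <= 20, and all elements to the right are > 20.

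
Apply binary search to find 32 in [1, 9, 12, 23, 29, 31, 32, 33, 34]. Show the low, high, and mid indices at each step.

Binary search for 32 in [1, 9, 12, 23, 29, 31, 32, 33, 34]:

lo=0, hi=8, mid=4, arr[mid]=29 -> 29 < 32, search right half
lo=5, hi=8, mid=6, arr[mid]=32 -> Found target at index 6!

Binary search finds 32 at index 6 after 2 comparisons. The search repeatedly halves the search space by comparing with the middle element.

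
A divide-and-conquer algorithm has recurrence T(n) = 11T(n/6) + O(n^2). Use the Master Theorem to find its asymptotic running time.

Master Theorem for T(n) = 11T(n/6) + O(n^2):

a = 11, b = 6, c = 2
log_b(a) = log_6(11) = 1.3383

Case 3: c = 2 > log_6(11) = 1.3383
T(n) = O(n^2) = O(n^2)

For T(n) = 11T(n/6) + O(n^2): log_6(11) = 1.3383. This is Case 3 of the Master Theorem (c > log_b(a), work dominated by root), giving O(n^2).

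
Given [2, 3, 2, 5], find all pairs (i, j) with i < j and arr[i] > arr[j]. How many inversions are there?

Finding inversions in [2, 3, 2, 5]:

(1, 2): arr[1]=3 > arr[2]=2

Total inversions: 1

The array has 1 inversion(s): (1,2). Each pair (i,j) satisfies i < j and arr[i] > arr[j].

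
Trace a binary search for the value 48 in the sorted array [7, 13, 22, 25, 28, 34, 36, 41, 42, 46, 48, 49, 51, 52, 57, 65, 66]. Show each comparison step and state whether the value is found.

Binary search for 48 in [7, 13, 22, 25, 28, 34, 36, 41, 42, 46, 48, 49, 51, 52, 57, 65, 66]:

lo=0, hi=16, mid=8, arr[mid]=42 -> 42 < 48, search right half
lo=9, hi=16, mid=12, arr[mid]=51 -> 51 > 48, search left half
lo=9, hi=11, mid=10, arr[mid]=48 -> Found target at index 10!

Binary search finds 48 at index 10 after 3 comparisons. The search repeatedly halves the search space by comparing with the middle element.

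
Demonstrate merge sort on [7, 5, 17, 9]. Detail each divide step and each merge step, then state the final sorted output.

Merge sort trace:

Split: [7, 5, 17, 9] -> [7, 5] and [17, 9]
  Split: [7, 5] -> [7] and [5]
  Merge: [7] + [5] -> [5, 7]
  Split: [17, 9] -> [17] and [9]
  Merge: [17] + [9] -> [9, 17]
Merge: [5, 7] + [9, 17] -> [5, 7, 9, 17]

Final sorted array: [5, 7, 9, 17]

The merge sort proceeds by recursively splitting the array and merging sorted halves.
After all merges, the sorted array is [5, 7, 9, 17].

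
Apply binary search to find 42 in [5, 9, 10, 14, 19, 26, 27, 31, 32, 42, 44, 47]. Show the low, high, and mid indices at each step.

Binary search for 42 in [5, 9, 10, 14, 19, 26, 27, 31, 32, 42, 44, 47]:

lo=0, hi=11, mid=5, arr[mid]=26 -> 26 < 42, search right half
lo=6, hi=11, mid=8, arr[mid]=32 -> 32 < 42, search right half
lo=9, hi=11, mid=10, arr[mid]=44 -> 44 > 42, search left half
lo=9, hi=9, mid=9, arr[mid]=42 -> Found target at index 9!

Binary search finds 42 at index 9 after 4 comparisons. The search repeatedly halves the search space by comparing with the middle element.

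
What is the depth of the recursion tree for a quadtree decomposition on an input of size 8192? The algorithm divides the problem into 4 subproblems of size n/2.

For divide and conquer with division factor 2:

Problem sizes at each level:
Level 0: 8192
Level 1: 4096
Level 2: 2048
Level 3: 1024
Level 4: 512
Level 5: 256
Level 6: 128
Level 7: 64
Level 8: 32
Level 9: 16
Level 10: 8
Level 11: 4
Level 12: 2
Level 13: 1

The root is level 0 and the size-1 base case is level 13 (the tree spans levels 0 through 13, i.e. 14 levels counting the root), so the depth is the number of divisions: log_2(8192) = 13

The recursion tree depth is log_2(8192) = 13. At each level, the problem size is divided by 2, so it takes 13 divisions to reduce to a base case of size 1. The algorithm makes 4 recursive calls at each level.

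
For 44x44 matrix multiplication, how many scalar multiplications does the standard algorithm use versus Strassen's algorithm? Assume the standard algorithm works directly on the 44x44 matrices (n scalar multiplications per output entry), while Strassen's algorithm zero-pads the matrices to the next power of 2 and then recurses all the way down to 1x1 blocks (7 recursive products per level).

Matrix multiplication for 44x44 matrices:

Strassen's algorithm requires power-of-2 dimensions. Pad 44x44 to 64x64 (next power of 2).

Standard algorithm: 44^3 = 85184 multiplications
Strassen's algorithm: 7^(log2(64)) = 7^6 = 117649 multiplications
Difference: 85184 - 117649 = -32465 (Strassen uses MORE here due to padding overhead — for small or just-over-power-of-2 n, padding can outweigh the per-level savings)

Standard: 85184 multiplications (44^3). Strassen: 117649 multiplications (7^6, after padding to 64x64). Strassen reduces 8 recursive multiplications to 7 at each level.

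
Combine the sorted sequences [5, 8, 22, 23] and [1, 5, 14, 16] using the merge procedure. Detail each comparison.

Merging process:

Compare 5 vs 1: take 1 from right. Merged: [1]
Compare 5 vs 5: take 5 from left. Merged: [1, 5]
Compare 8 vs 5: take 5 from right. Merged: [1, 5, 5]
Compare 8 vs 14: take 8 from left. Merged: [1, 5, 5, 8]
Compare 22 vs 14: take 14 from right. Merged: [1, 5, 5, 8, 14]
Compare 22 vs 16: take 16 from right. Merged: [1, 5, 5, 8, 14, 16]
Append remaining from left: [22, 23]. Merged: [1, 5, 5, 8, 14, 16, 22, 23]

Final merged array: [1, 5, 5, 8, 14, 16, 22, 23]
Total comparisons: 6

The merged array is [1, 5, 5, 8, 14, 16, 22, 23], requiring 6 comparisons. The merge step runs in O(n) time where n is the total number of elements.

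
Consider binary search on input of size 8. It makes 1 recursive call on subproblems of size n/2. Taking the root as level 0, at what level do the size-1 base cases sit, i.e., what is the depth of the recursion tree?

For divide and conquer with division factor 2:

Problem sizes at each level:
Level 0: 8
Level 1: 4
Level 2: 2
Level 3: 1

The root is level 0 and the size-1 base case is level 3 (the tree spans levels 0 through 3, i.e. 4 levels counting the root), so the depth is the number of divisions: log_2(8) = 3

The recursion tree depth is log_2(8) = 3. At each level, the problem size is divided by 2, so it takes 3 divisions to reduce to a base case of size 1. The algorithm makes 1 recursive call at each level.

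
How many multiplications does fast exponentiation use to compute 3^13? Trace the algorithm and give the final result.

Computing 3^13 by squaring (build up from 3^1; each line after the first costs one multiplication):

3^1 = 3
3^2 = (3^1)^2 = 3^2 = 9
3^3 = 3 * 3^2 = 3 * 9 = 27
3^6 = (3^3)^2 = 27^2 = 729
3^12 = (3^6)^2 = 729^2 = 531441
3^13 = 3 * 3^12 = 3 * 531441 = 1594323

Result: 1594323
Multiplications needed: 5 (5 lines after 3^1)

3^13 = 1594323. Using exponentiation by squaring, this requires 5 multiplications. The key idea: if the exponent is even, square the half-power; if odd, multiply by the base once.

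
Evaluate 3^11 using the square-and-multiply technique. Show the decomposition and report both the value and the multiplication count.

Computing 3^11 by squaring (build up from 3^1; each line after the first costs one multiplication):

3^1 = 3
3^2 = (3^1)^2 = 3^2 = 9
3^4 = (3^2)^2 = 9^2 = 81
3^5 = 3 * 3^4 = 3 * 81 = 243
3^10 = (3^5)^2 = 243^2 = 59049
3^11 = 3 * 3^10 = 3 * 59049 = 177147

Result: 177147
Multiplications needed: 5 (5 lines after 3^1)

3^11 = 177147. Using exponentiation by squaring, this requires 5 multiplications. The key idea: if the exponent is even, square the half-power; if odd, multiply by the base once.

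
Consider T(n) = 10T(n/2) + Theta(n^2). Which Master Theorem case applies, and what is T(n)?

Master Theorem for T(n) = 10T(n/2) + O(n^2):

a = 10, b = 2, c = 2
log_b(a) = log_2(10) = 3.3219

Case 1: c = 2 < log_2(10) = 3.3219
T(n) = O(n^(log_2 10))

For T(n) = 10T(n/2) + O(n^2): log_2(10) = 3.3219. This is Case 1 of the Master Theorem (c < log_b(a), work dominated by leaves), giving O(n^(log_2 10)).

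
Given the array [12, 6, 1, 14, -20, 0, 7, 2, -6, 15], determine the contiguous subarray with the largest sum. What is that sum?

Using Kadane's algorithm on [12, 6, 1, 14, -20, 0, 7, 2, -6, 15]:

Scanning through the array:
Position 1 (value 6): max_ending_here = 18, max_so_far = 18
Position 2 (value 1): max_ending_here = 19, max_so_far = 19
Position 3 (value 14): max_ending_here = 33, max_so_far = 33
Position 4 (value -20): max_ending_here = 13, max_so_far = 33
Position 5 (value 0): max_ending_here = 13, max_so_far = 33
Position 6 (value 7): max_ending_here = 20, max_so_far = 33
Position 7 (value 2): max_ending_here = 22, max_so_far = 33
Position 8 (value -6): max_ending_here = 16, max_so_far = 33
Position 9 (value 15): max_ending_here = 31, max_so_far = 33

Maximum subarray: [12, 6, 1, 14]
Maximum sum: 33

The maximum subarray is [12, 6, 1, 14] with sum 33. This subarray runs from index 0 to index 3.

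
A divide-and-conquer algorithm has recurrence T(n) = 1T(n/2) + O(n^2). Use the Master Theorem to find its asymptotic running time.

Master Theorem for T(n) = 1T(n/2) + O(n^2):

a = 1, b = 2, c = 2
log_b(a) = log_2(1) = 0.0000

Case 3: c = 2 > log_2(1) = 0.0000
T(n) = O(n^2) = O(n^2)

For T(n) = 1T(n/2) + O(n^2): log_2(1) = 0.0000. This is Case 3 of the Master Theorem (c > log_b(a), work dominated by root), giving O(n^2).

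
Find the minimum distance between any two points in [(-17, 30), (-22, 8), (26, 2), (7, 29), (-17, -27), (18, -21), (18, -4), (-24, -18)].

Computing all pairwise distances among 8 points:

d((-17, 30), (-22, 8)) = 22.561
d((-17, 30), (26, 2)) = 51.3128
d((-17, 30), (7, 29)) = 24.0208
d((-17, 30), (-17, -27)) = 57.0
d((-17, 30), (18, -21)) = 61.8547
d((-17, 30), (18, -4)) = 48.7955
d((-17, 30), (-24, -18)) = 48.5077
d((-22, 8), (26, 2)) = 48.3735
d((-22, 8), (7, 29)) = 35.805
d((-22, 8), (-17, -27)) = 35.3553
d((-22, 8), (18, -21)) = 49.4065
d((-22, 8), (18, -4)) = 41.7612
d((-22, 8), (-24, -18)) = 26.0768
d((26, 2), (7, 29)) = 33.0151
d((26, 2), (-17, -27)) = 51.8652
d((26, 2), (18, -21)) = 24.3516
d((26, 2), (18, -4)) = 10.0 <-- minimum
d((26, 2), (-24, -18)) = 53.8516
d((7, 29), (-17, -27)) = 60.9262
d((7, 29), (18, -21)) = 51.1957
d((7, 29), (18, -4)) = 34.7851
d((7, 29), (-24, -18)) = 56.3028
d((-17, -27), (18, -21)) = 35.5106
d((-17, -27), (18, -4)) = 41.8808
d((-17, -27), (-24, -18)) = 11.4018
d((18, -21), (18, -4)) = 17.0
d((18, -21), (-24, -18)) = 42.107
d((18, -4), (-24, -18)) = 44.2719

Closest pair: (26, 2) and (18, -4) with distance 10.0

The closest pair is (26, 2) and (18, -4) with Euclidean distance 10.0. For 8 points, brute-force pairwise comparison is shown above. For large n, the divide-and-conquer algorithm (sort by x, recurse on halves, check the dividing strip) achieves O(n log n).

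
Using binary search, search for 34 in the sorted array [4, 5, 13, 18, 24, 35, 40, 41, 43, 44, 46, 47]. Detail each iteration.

Binary search for 34 in [4, 5, 13, 18, 24, 35, 40, 41, 43, 44, 46, 47]:

lo=0, hi=11, mid=5, arr[mid]=35 -> 35 > 34, search left half
lo=0, hi=4, mid=2, arr[mid]=13 -> 13 < 34, search right half
lo=3, hi=4, mid=3, arr[mid]=18 -> 18 < 34, search right half
lo=4, hi=4, mid=4, arr[mid]=24 -> 24 < 34, search right half
lo=5 > hi=4, target 34 not found

Binary search determines that 34 is not in the array after 4 comparisons. The search space was exhausted without finding the target.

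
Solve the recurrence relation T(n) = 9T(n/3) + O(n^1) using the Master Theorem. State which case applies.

Master Theorem for T(n) = 9T(n/3) + O(n^1):

a = 9, b = 3, c = 1
log_b(a) = log_3(9) = 2.0000

Case 1: c = 1 < log_3(9) = 2.0000
T(n) = O(n^(log_3 9)) = O(n^2)

For T(n) = 9T(n/3) + O(n^1): log_3(9) = 2.0000. This is Case 1 of the Master Theorem (c < log_b(a), work dominated by leaves), giving O(n^2).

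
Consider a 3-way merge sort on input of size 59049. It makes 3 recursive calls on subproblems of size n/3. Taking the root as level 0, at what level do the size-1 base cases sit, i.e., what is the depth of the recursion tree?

For divide and conquer with division factor 3:

Problem sizes at each level:
Level 0: 59049
Level 1: 19683
Level 2: 6561
Level 3: 2187
Level 4: 729
Level 5: 243
Level 6: 81
Level 7: 27
Level 8: 9
Level 9: 3
Level 10: 1

The root is level 0 and the size-1 base case is level 10 (the tree spans levels 0 through 10, i.e. 11 levels counting the root), so the depth is the number of divisions: log_3(59049) = 10

The recursion tree depth is log_3(59049) = 10. At each level, the problem size is divided by 3, so it takes 10 divisions to reduce to a base case of size 1. The algorithm makes 3 recursive calls at each level.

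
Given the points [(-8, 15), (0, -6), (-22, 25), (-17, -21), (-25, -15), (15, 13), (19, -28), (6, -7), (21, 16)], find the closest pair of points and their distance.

Computing all pairwise distances among 9 points:

d((-8, 15), (0, -6)) = 22.4722
d((-8, 15), (-22, 25)) = 17.2047
d((-8, 15), (-17, -21)) = 37.108
d((-8, 15), (-25, -15)) = 34.4819
d((-8, 15), (15, 13)) = 23.0868
d((-8, 15), (19, -28)) = 50.774
d((-8, 15), (6, -7)) = 26.0768
d((-8, 15), (21, 16)) = 29.0172
d((0, -6), (-22, 25)) = 38.0132
d((0, -6), (-17, -21)) = 22.6716
d((0, -6), (-25, -15)) = 26.5707
d((0, -6), (15, 13)) = 24.2074
d((0, -6), (19, -28)) = 29.0689
d((0, -6), (6, -7)) = 6.0828 <-- minimum
d((0, -6), (21, 16)) = 30.4138
d((-22, 25), (-17, -21)) = 46.2709
d((-22, 25), (-25, -15)) = 40.1123
d((-22, 25), (15, 13)) = 38.8973
d((-22, 25), (19, -28)) = 67.0075
d((-22, 25), (6, -7)) = 42.5206
d((-22, 25), (21, 16)) = 43.9318
d((-17, -21), (-25, -15)) = 10.0
d((-17, -21), (15, 13)) = 46.6905
d((-17, -21), (19, -28)) = 36.6742
d((-17, -21), (6, -7)) = 26.9258
d((-17, -21), (21, 16)) = 53.0377
d((-25, -15), (15, 13)) = 48.8262
d((-25, -15), (19, -28)) = 45.8803
d((-25, -15), (6, -7)) = 32.0156
d((-25, -15), (21, 16)) = 55.4707
d((15, 13), (19, -28)) = 41.1947
d((15, 13), (6, -7)) = 21.9317
d((15, 13), (21, 16)) = 6.7082
d((19, -28), (6, -7)) = 24.6982
d((19, -28), (21, 16)) = 44.0454
d((6, -7), (21, 16)) = 27.4591

Closest pair: (0, -6) and (6, -7) with distance 6.0828

The closest pair is (0, -6) and (6, -7) with Euclidean distance 6.0828. For 9 points, brute-force pairwise comparison is shown above. For large n, the divide-and-conquer algorithm (sort by x, recurse on halves, check the dividing strip) achieves O(n log n).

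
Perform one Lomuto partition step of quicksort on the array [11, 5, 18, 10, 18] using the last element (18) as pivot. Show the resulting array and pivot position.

Lomuto partition with pivot = 18:

Initial array: [11, 5, 18, 10, 18]

arr[0]=11 <= 18: swap with position 0, array becomes [11, 5, 18, 10, 18]
arr[1]=5 <= 18: swap with position 1, array becomes [11, 5, 18, 10, 18]
arr[2]=18 <= 18: swap with position 2, array becomes [11, 5, 18, 10, 18]
arr[3]=10 <= 18: swap with position 3, array becomes [11, 5, 18, 10, 18]

Place pivot at position 4: [11, 5, 18, 10, 18]
Pivot position: 4

After partitioning with pivot 18, the array becomes [11, 5, 18, 10, 18]. The pivot is placed at index 4. All elements to the left of the pivot are <= 18, and all elements to the right are > 18.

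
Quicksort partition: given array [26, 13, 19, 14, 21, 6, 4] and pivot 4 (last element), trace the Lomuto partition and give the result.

Lomuto partition with pivot = 4:

Initial array: [26, 13, 19, 14, 21, 6, 4]

arr[0]=26 > 4: no swap
arr[1]=13 > 4: no swap
arr[2]=19 > 4: no swap
arr[3]=14 > 4: no swap
arr[4]=21 > 4: no swap
arr[5]=6 > 4: no swap

Place pivot at position 0: [4, 13, 19, 14, 21, 6, 26]
Pivot position: 0

After partitioning with pivot 4, the array becomes [4, 13, 19, 14, 21, 6, 26]. The pivot is placed at index 0. All elements to the left of the pivot are <= 4, and all elements to the right are > 4.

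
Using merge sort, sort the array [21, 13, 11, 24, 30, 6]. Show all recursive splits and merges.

Merge sort trace:

Split: [21, 13, 11, 24, 30, 6] -> [21, 13, 11] and [24, 30, 6]
  Split: [21, 13, 11] -> [21] and [13, 11]
    Split: [13, 11] -> [13] and [11]
    Merge: [13] + [11] -> [11, 13]
  Merge: [21] + [11, 13] -> [11, 13, 21]
  Split: [24, 30, 6] -> [24] and [30, 6]
    Split: [30, 6] -> [30] and [6]
    Merge: [30] + [6] -> [6, 30]
  Merge: [24] + [6, 30] -> [6, 24, 30]
Merge: [11, 13, 21] + [6, 24, 30] -> [6, 11, 13, 21, 24, 30]

Final sorted array: [6, 11, 13, 21, 24, 30]

The merge sort proceeds by recursively splitting the array and merging sorted halves.
After all merges, the sorted array is [6, 11, 13, 21, 24, 30].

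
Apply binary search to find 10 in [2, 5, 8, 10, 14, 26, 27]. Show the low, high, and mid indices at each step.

Binary search for 10 in [2, 5, 8, 10, 14, 26, 27]:

lo=0, hi=6, mid=3, arr[mid]=10 -> Found target at index 3!

Binary search finds 10 at index 3 after 1 comparisons. The search repeatedly halves the search space by comparing with the middle element.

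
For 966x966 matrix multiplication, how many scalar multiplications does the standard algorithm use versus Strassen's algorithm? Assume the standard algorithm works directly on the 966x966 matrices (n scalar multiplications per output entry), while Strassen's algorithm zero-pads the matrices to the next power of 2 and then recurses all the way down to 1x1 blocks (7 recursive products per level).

Matrix multiplication for 966x966 matrices:

Strassen's algorithm requires power-of-2 dimensions. Pad 966x966 to 1024x1024 (next power of 2).

Standard algorithm: 966^3 = 901428696 multiplications
Strassen's algorithm: 7^(log2(1024)) = 7^10 = 282475249 multiplications
Savings: 901428696 - 282475249 = 618953447 multiplications

Standard: 901428696 multiplications (966^3). Strassen: 282475249 multiplications (7^10, after padding to 1024x1024). Strassen reduces 8 recursive multiplications to 7 at each level.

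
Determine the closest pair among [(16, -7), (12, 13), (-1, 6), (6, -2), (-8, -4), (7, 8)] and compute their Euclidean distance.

Computing all pairwise distances among 6 points:

d((16, -7), (12, 13)) = 20.3961
d((16, -7), (-1, 6)) = 21.4009
d((16, -7), (6, -2)) = 11.1803
d((16, -7), (-8, -4)) = 24.1868
d((16, -7), (7, 8)) = 17.4929
d((12, 13), (-1, 6)) = 14.7648
d((12, 13), (6, -2)) = 16.1555
d((12, 13), (-8, -4)) = 26.2488
d((12, 13), (7, 8)) = 7.0711 <-- minimum
d((-1, 6), (6, -2)) = 10.6301
d((-1, 6), (-8, -4)) = 12.2066
d((-1, 6), (7, 8)) = 8.2462
d((6, -2), (-8, -4)) = 14.1421
d((6, -2), (7, 8)) = 10.0499
d((-8, -4), (7, 8)) = 19.2094

Closest pair: (12, 13) and (7, 8) with distance 7.0711

The closest pair is (12, 13) and (7, 8) with Euclidean distance 7.0711. For 6 points, brute-force pairwise comparison is shown above. For large n, the divide-and-conquer algorithm (sort by x, recurse on halves, check the dividing strip) achieves O(n log n).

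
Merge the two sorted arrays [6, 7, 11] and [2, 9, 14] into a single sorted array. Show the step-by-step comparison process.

Merging process:

Compare 6 vs 2: take 2 from right. Merged: [2]
Compare 6 vs 9: take 6 from left. Merged: [2, 6]
Compare 7 vs 9: take 7 from left. Merged: [2, 6, 7]
Compare 11 vs 9: take 9 from right. Merged: [2, 6, 7, 9]
Compare 11 vs 14: take 11 from left. Merged: [2, 6, 7, 9, 11]
Append remaining from right: [14]. Merged: [2, 6, 7, 9, 11, 14]

Final merged array: [2, 6, 7, 9, 11, 14]
Total comparisons: 5

The merged array is [2, 6, 7, 9, 11, 14], requiring 5 comparisons. The merge step runs in O(n) time where n is the total number of elements.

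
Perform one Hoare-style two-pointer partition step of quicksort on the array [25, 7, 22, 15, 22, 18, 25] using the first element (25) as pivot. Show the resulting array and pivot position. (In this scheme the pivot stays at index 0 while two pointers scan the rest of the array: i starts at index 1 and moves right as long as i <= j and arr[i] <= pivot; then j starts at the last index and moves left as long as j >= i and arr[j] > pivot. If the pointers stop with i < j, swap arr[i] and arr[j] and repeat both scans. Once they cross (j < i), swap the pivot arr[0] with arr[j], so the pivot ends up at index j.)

Hoare-style two-pointer partition with pivot = 25:

Initial array: [25, 7, 22, 15, 22, 18, 25]

Pointers start at i = 1, j = 6.
i ends at 7, j ends at 6: the pointers have crossed (j < i), so scanning stops.

Swap pivot arr[0] with arr[6] to place pivot at position 6: [25, 7, 22, 15, 22, 18, 25]
Pivot position: 6

After partitioning with pivot 25, the array becomes [25, 7, 22, 15, 22, 18, 25]. The pivot is placed at index 6. All elements to the left of the pivot are <= 25, and all elements to the right are > 25.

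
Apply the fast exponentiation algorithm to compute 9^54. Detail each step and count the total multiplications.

Computing 9^54 by squaring (build up from 9^1; each line after the first costs one multiplication):

9^1 = 9
9^2 = (9^1)^2 = 9^2 = 81
9^3 = 9 * 9^2 = 9 * 81 = 729
9^6 = (9^3)^2 = 729^2 = 531441
9^12 = (9^6)^2 = 531441^2 = 282429536481
9^13 = 9 * 9^12 = 9 * 282429536481 = 2541865828329
9^26 = (9^13)^2 = 2541865828329^2 = 6461081889226673298932241
9^27 = 9 * 9^26 = 9 * 6461081889226673298932241 = 58149737003040059690390169
9^54 = (9^27)^2 = 58149737003040059690390169^2 = 3381391913522726342930221472392241170198527451848561

Result: 3381391913522726342930221472392241170198527451848561
Multiplications needed: 8 (8 lines after 9^1)

9^54 = 3381391913522726342930221472392241170198527451848561. Using exponentiation by squaring, this requires 8 multiplications. The key idea: if the exponent is even, square the half-power; if odd, multiply by the base once.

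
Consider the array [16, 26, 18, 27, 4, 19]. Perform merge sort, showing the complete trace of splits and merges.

Merge sort trace:

Split: [16, 26, 18, 27, 4, 19] -> [16, 26, 18] and [27, 4, 19]
  Split: [16, 26, 18] -> [16] and [26, 18]
    Split: [26, 18] -> [26] and [18]
    Merge: [26] + [18] -> [18, 26]
  Merge: [16] + [18, 26] -> [16, 18, 26]
  Split: [27, 4, 19] -> [27] and [4, 19]
    Split: [4, 19] -> [4] and [19]
    Merge: [4] + [19] -> [4, 19]
  Merge: [27] + [4, 19] -> [4, 19, 27]
Merge: [16, 18, 26] + [4, 19, 27] -> [4, 16, 18, 19, 26, 27]

Final sorted array: [4, 16, 18, 19, 26, 27]

The merge sort proceeds by recursively splitting the array and merging sorted halves.
After all merges, the sorted array is [4, 16, 18, 19, 26, 27].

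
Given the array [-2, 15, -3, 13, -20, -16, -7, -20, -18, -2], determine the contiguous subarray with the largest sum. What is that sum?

Using Kadane's algorithm on [-2, 15, -3, 13, -20, -16, -7, -20, -18, -2]:

Scanning through the array:
Position 1 (value 15): max_ending_here = 15, max_so_far = 15
Position 2 (value -3): max_ending_here = 12, max_so_far = 15
Position 3 (value 13): max_ending_here = 25, max_so_far = 25
Position 4 (value -20): max_ending_here = 5, max_so_far = 25
Position 5 (value -16): max_ending_here = -11, max_so_far = 25
Position 6 (value -7): max_ending_here = -7, max_so_far = 25
Position 7 (value -20): max_ending_here = -20, max_so_far = 25
Position 8 (value -18): max_ending_here = -18, max_so_far = 25
Position 9 (value -2): max_ending_here = -2, max_so_far = 25

Maximum subarray: [15, -3, 13]
Maximum sum: 25

The maximum subarray is [15, -3, 13] with sum 25. This subarray runs from index 1 to index 3.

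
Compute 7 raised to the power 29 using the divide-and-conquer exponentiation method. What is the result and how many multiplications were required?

Computing 7^29 by squaring (build up from 7^1; each line after the first costs one multiplication):

7^1 = 7
7^2 = (7^1)^2 = 7^2 = 49
7^3 = 7 * 7^2 = 7 * 49 = 343
7^6 = (7^3)^2 = 343^2 = 117649
7^7 = 7 * 7^6 = 7 * 117649 = 823543
7^14 = (7^7)^2 = 823543^2 = 678223072849
7^28 = (7^14)^2 = 678223072849^2 = 459986536544739960976801
7^29 = 7 * 7^28 = 7 * 459986536544739960976801 = 3219905755813179726837607

Result: 3219905755813179726837607
Multiplications needed: 7 (7 lines after 7^1)

7^29 = 3219905755813179726837607. Using exponentiation by squaring, this requires 7 multiplications. The key idea: if the exponent is even, square the half-power; if odd, multiply by the base once.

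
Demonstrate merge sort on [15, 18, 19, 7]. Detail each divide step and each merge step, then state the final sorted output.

Merge sort trace:

Split: [15, 18, 19, 7] -> [15, 18] and [19, 7]
  Split: [15, 18] -> [15] and [18]
  Merge: [15] + [18] -> [15, 18]
  Split: [19, 7] -> [19] and [7]
  Merge: [19] + [7] -> [7, 19]
Merge: [15, 18] + [7, 19] -> [7, 15, 18, 19]

Final sorted array: [7, 15, 18, 19]

The merge sort proceeds by recursively splitting the array and merging sorted halves.
After all merges, the sorted array is [7, 15, 18, 19].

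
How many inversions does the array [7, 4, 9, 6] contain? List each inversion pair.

Finding inversions in [7, 4, 9, 6]:

(0, 1): arr[0]=7 > arr[1]=4
(0, 3): arr[0]=7 > arr[3]=6
(2, 3): arr[2]=9 > arr[3]=6

Total inversions: 3

The array has 3 inversion(s): (0,1), (0,3), (2,3). Each pair (i,j) satisfies i < j and arr[i] > arr[j].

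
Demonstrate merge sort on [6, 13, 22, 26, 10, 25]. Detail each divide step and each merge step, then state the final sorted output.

Merge sort trace:

Split: [6, 13, 22, 26, 10, 25] -> [6, 13, 22] and [26, 10, 25]
  Split: [6, 13, 22] -> [6] and [13, 22]
    Split: [13, 22] -> [13] and [22]
    Merge: [13] + [22] -> [13, 22]
  Merge: [6] + [13, 22] -> [6, 13, 22]
  Split: [26, 10, 25] -> [26] and [10, 25]
    Split: [10, 25] -> [10] and [25]
    Merge: [10] + [25] -> [10, 25]
  Merge: [26] + [10, 25] -> [10, 25, 26]
Merge: [6, 13, 22] + [10, 25, 26] -> [6, 10, 13, 22, 25, 26]

Final sorted array: [6, 10, 13, 22, 25, 26]

The merge sort proceeds by recursively splitting the array and merging sorted halves.
After all merges, the sorted array is [6, 10, 13, 22, 25, 26].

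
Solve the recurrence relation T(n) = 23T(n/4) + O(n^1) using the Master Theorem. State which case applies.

Master Theorem for T(n) = 23T(n/4) + O(n^1):

a = 23, b = 4, c = 1
log_b(a) = log_4(23) = 2.2618

Case 1: c = 1 < log_4(23) = 2.2618
T(n) = O(n^(log_4 23))

For T(n) = 23T(n/4) + O(n^1): log_4(23) = 2.2618. This is Case 1 of the Master Theorem (c < log_b(a), work dominated by leaves), giving O(n^(log_4 23)).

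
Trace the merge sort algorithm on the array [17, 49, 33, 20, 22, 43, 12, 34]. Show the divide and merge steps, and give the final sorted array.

Merge sort trace:

Split: [17, 49, 33, 20, 22, 43, 12, 34] -> [17, 49, 33, 20] and [22, 43, 12, 34]
  Split: [17, 49, 33, 20] -> [17, 49] and [33, 20]
    Split: [17, 49] -> [17] and [49]
    Merge: [17] + [49] -> [17, 49]
    Split: [33, 20] -> [33] and [20]
    Merge: [33] + [20] -> [20, 33]
  Merge: [17, 49] + [20, 33] -> [17, 20, 33, 49]
  Split: [22, 43, 12, 34] -> [22, 43] and [12, 34]
    Split: [22, 43] -> [22] and [43]
    Merge: [22] + [43] -> [22, 43]
    Split: [12, 34] -> [12] and [34]
    Merge: [12] + [34] -> [12, 34]
  Merge: [22, 43] + [12, 34] -> [12, 22, 34, 43]
Merge: [17, 20, 33, 49] + [12, 22, 34, 43] -> [12, 17, 20, 22, 33, 34, 43, 49]

Final sorted array: [12, 17, 20, 22, 33, 34, 43, 49]

The merge sort proceeds by recursively splitting the array and merging sorted halves.
After all merges, the sorted array is [12, 17, 20, 22, 33, 34, 43, 49].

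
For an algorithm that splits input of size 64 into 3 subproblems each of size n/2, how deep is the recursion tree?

For divide and conquer with division factor 2:

Problem sizes at each level:
Level 0: 64
Level 1: 32
Level 2: 16
Level 3: 8
Level 4: 4
Level 5: 2
Level 6: 1

The root is level 0 and the size-1 base case is level 6 (the tree spans levels 0 through 6, i.e. 7 levels counting the root), so the depth is the number of divisions: log_2(64) = 6

The recursion tree depth is log_2(64) = 6. At each level, the problem size is divided by 2, so it takes 6 divisions to reduce to a base case of size 1. The algorithm makes 3 recursive calls at each level.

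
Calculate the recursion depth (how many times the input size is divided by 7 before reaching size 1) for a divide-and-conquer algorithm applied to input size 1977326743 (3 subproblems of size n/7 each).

For divide and conquer with division factor 7:

Problem sizes at each level:
Level 0: 1977326743
Level 1: 282475249
Level 2: 40353607
Level 3: 5764801
Level 4: 823543
Level 5: 117649
Level 6: 16807
Level 7: 2401
Level 8: 343
Level 9: 49
Level 10: 7
Level 11: 1

The root is level 0 and the size-1 base case is level 11 (the tree spans levels 0 through 11, i.e. 12 levels counting the root), so the depth is the number of divisions: log_7(1977326743) = 11

The recursion tree depth is log_7(1977326743) = 11. At each level, the problem size is divided by 7, so it takes 11 divisions to reduce to a base case of size 1. The algorithm makes 3 recursive calls at each level.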